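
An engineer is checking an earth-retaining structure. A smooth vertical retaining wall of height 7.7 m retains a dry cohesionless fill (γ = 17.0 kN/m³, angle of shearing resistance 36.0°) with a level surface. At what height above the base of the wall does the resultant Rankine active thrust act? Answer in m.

K_a = 0.2596.
The pressure distribution is triangular, so the resultant acts at H/3 above the base = 7.7/3 = 2.567 m.

2.57 m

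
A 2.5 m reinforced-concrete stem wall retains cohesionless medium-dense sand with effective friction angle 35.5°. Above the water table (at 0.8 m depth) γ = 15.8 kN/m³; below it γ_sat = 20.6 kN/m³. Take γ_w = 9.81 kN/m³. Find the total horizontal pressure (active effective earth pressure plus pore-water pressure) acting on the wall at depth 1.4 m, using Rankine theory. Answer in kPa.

11.0 kPa

K_a = (1 − sin φ)/(1 + sin φ) = 0.2653.
γ' = 20.6 − 9.81 = 10.79 kN/m³.
Effective vertical stress at 1.4 m: σ'_v = 15.8×0.8 + 10.79×0.600 = 19.11 kPa.
σ'_h = K_a σ'_v = 0.2653 × 19.11 = 5.070 kPa; u = γ_w × 0.600 = 5.886 kPa.
Total σ_h = 5.070 + 5.886 = 10.96 kPa.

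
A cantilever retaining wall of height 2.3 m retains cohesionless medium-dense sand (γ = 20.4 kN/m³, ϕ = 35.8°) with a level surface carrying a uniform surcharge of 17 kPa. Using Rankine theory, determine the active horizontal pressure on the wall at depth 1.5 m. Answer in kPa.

K_a = (1 − sin φ)/(1 + sin φ) = 0.2619.
σ_v = γz + q = 20.4 × 1.5 + 17 = 47.60 kPa.
σ_h = K_a σ_v = 0.2619 × 47.60 = 12.46 kPa.

12.5 kPa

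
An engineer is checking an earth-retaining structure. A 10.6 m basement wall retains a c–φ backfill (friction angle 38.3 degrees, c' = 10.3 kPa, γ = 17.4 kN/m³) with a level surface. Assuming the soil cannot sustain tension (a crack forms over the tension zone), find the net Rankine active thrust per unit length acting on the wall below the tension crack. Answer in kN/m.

K_a = 0.2347; √K_a = 0.4845.
Tension-crack depth z_c = 2c/(γ√K_a) = 2×10.3/(17.4×0.4845) = 2.444 m.
σ_a at base = K_a γ H − 2c√K_a = 0.2347×17.4×10.6 − 2×10.3×0.4845 = 33.31 kPa.
P_a = ½ × 33.31 × (H − z_c) = 0.5×33.31×8.156 = 135.9 kN/m.

136 kN/m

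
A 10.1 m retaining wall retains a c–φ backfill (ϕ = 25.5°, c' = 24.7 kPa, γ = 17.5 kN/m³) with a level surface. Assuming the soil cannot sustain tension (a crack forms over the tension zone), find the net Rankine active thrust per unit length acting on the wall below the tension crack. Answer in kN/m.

K_a = 0.3981; √K_a = 0.6310.
Tension-crack depth z_c = 2c/(γ√K_a) = 2×24.7/(17.5×0.6310) = 4.474 m.
σ_a at base = K_a γ H − 2c√K_a = 0.3981×17.5×10.1 − 2×24.7×0.6310 = 39.20 kPa.
P_a = ½ × 39.20 × (H − z_c) = 0.5×39.20×5.626 = 110.3 kN/m.

110 kN/m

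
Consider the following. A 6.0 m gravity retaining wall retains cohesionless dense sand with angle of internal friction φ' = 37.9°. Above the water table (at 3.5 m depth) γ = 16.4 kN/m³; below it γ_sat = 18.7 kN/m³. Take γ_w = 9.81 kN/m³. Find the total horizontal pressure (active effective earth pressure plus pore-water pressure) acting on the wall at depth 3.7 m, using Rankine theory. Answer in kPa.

K_a = (1 − sin φ)/(1 + sin φ) = 0.2389.
γ' = 18.7 − 9.81 = 8.890 kN/m³.
Effective vertical stress at 3.7 m: σ'_v = 16.4×3.5 + 8.890×0.200 = 59.18 kPa.
σ'_h = K_a σ'_v = 0.2389 × 59.18 = 14.14 kPa; u = γ_w × 0.200 = 1.962 kPa.
Total σ_h = 14.14 + 1.962 = 16.10 kPa.

16.1 kPa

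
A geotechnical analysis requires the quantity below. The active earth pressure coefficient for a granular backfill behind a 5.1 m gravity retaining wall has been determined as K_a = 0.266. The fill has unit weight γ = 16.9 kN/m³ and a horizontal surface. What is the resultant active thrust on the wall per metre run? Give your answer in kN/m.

58.5 kN/m

P = ½ K_a γ H² = 0.5 × 0.266 × 16.9 × 5.1² = 58.46 kN/m.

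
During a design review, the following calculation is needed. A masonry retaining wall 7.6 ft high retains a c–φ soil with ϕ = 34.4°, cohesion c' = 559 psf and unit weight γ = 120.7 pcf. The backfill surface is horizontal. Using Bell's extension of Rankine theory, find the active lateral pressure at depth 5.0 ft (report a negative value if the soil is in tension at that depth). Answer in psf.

-422 psf

K_a = (1 − sin φ)/(1 + sin φ) = 0.2780.
σ_a = K_a γ z − 2c√K_a = 0.2780×120.7×5.0 − 2×559×0.5272 = -421.7 psf.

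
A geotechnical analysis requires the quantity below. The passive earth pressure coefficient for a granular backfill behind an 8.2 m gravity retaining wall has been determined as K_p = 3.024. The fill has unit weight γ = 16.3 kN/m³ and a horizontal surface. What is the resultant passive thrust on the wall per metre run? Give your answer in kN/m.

P = ½ K_p γ H² = 0.5 × 3.024 × 16.3 × 8.2² = 1657 kN/m.

1660 kN/m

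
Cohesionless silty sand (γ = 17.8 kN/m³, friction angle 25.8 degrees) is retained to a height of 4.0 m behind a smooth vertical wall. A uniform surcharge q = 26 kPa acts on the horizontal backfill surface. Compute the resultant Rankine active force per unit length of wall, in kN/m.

97.0 kN/m

K_a = tan²(45° − φ/2) = 0.3935.
Soil triangle: ½ K_a γ H² = 0.5×0.3935×17.8×4.0² = 56.03 kN/m.
Surcharge rectangle: K_a q H = 0.3935×26×4.0 = 40.92 kN/m.
Total = 56.03 + 40.92 = 96.96 kN/m.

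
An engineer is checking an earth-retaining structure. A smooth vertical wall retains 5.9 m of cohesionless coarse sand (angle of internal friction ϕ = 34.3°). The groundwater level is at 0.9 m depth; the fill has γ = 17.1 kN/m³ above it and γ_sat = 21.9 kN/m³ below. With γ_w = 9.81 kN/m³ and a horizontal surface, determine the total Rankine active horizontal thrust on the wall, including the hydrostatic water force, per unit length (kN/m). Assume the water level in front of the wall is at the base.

188 kN/m

K_a = tan²(45° − φ/2) = 0.2792.
γ' = 21.9 − 9.81 = 12.09 kN/m³. Depth below WT = 5.0 m.
σ'_h at WT = K_a γ d_w = 4.296 kPa; at base = 4.296 + K_a γ' × 5.0 = 21.17 kPa.
P₁ (0–0.9 m) = ½×4.296×0.9 = 1.933. P₂ (0.9–5.9 m) = ½(4.296+21.17)×5.0 = 63.67.
P_w = ½ γ_w h₂² = 0.5×9.81×5.0² = 122.6. Total = 1.933+63.67+122.6 = 188.2 kN/m.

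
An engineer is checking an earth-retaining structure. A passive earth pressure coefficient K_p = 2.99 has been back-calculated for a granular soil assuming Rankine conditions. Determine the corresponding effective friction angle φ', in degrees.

K_p = (1+sin φ)/(1−sin φ) ⇒ sin φ = (K_p − 1)/(K_p + 1) = 0.4987.
φ = arcsin(0.4987) = 29.92°.

29.9°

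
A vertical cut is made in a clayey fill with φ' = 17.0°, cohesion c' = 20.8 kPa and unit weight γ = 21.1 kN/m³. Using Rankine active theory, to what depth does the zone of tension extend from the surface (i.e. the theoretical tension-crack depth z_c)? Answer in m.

2.66 m

K_a = tan²(45° − 17.0°/2) = 0.5475; √K_a = 0.7400.
The active pressure is zero where K_a γ z = 2c√K_a, so z_c = 2c/(γ√K_a) = 2×20.8/(21.1×0.7400) = 2.664 m.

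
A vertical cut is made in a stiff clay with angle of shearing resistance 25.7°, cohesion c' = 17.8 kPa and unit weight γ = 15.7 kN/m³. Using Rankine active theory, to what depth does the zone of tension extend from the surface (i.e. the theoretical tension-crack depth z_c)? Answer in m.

K_a = tan²(45° − 25.7°/2) = 0.3950; √K_a = 0.6285.
The active pressure is zero where K_a γ z = 2c√K_a, so z_c = 2c/(γ√K_a) = 2×17.8/(15.7×0.6285) = 3.608 m.

3.61 m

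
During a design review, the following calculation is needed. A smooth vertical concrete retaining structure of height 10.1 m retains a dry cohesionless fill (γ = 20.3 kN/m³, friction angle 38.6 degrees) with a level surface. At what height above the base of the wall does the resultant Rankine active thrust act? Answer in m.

3.37 m

K_a = 0.2316.
The pressure distribution is triangular, so the resultant acts at H/3 above the base = 10.1/3 = 3.367 m.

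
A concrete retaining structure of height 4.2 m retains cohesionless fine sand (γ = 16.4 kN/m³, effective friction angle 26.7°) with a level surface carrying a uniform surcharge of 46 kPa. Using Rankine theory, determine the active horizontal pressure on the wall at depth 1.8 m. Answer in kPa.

28.7 kPa

K_a = (1 − sin φ)/(1 + sin φ) = 0.3800.
σ_v = γz + q = 16.4 × 1.8 + 46 = 75.52 kPa.
σ_h = K_a σ_v = 0.3800 × 75.52 = 28.69 kPa.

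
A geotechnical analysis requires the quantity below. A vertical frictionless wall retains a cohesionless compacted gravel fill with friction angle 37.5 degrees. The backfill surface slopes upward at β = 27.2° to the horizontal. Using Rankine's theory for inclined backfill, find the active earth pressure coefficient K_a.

0.336

K_a = cos β · (cos β − √(cos²β − cos²φ)) / (cos β + √(cos²β − cos²φ)).
cos β = 0.8894, cos φ = 0.7934, √(cos²β − cos²φ) = 0.4021.
K_a = 0.8894 × (0.8894 − 0.4021)/(0.8894 + 0.4021) = 0.3356.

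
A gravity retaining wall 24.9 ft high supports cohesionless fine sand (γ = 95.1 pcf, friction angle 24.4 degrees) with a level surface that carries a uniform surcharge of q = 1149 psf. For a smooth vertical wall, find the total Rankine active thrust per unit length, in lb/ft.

K_a = tan²(45° − φ/2) = 0.4153.
Soil triangle: ½ K_a γ H² = 0.5×0.4153×95.1×24.9² = 12240 lb/ft.
Surcharge rectangle: K_a q H = 0.4153×1149×24.9 = 11880 lb/ft.
Total = 12240 + 11880 = 24130 lb/ft.

24100 lb/ft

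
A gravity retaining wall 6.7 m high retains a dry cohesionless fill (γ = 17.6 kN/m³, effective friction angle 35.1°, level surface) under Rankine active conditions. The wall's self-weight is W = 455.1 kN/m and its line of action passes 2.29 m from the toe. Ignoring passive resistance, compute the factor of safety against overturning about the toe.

4.38

K_a = tan²(45° − 35.1°/2) = 0.2698.
P_a = ½K_aγH² = 0.5×0.2698×17.6×6.7² = 106.6 kN/m, acting at H/3 = 2.233 m above the base.
Overturning moment M_o = P_a × H/3 = 106.6 × 2.233 = 238.1.
Resisting moment M_r = W × 2.29 = 455.1 × 2.29 = 1042.
FS_overturning = M_r/M_o = 1042/238.1 = 4.378.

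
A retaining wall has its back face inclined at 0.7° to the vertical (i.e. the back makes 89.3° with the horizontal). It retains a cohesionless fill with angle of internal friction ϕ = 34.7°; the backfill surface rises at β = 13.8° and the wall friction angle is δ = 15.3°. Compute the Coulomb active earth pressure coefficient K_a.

0.301

K_a = sin²(α+φ) / [sin²α · sin(α−δ) · (1 + √{sin(φ+δ)sin(φ−β) / (sin(α−δ)sin(α+β))})²].
With α = 89.3°, φ = 34.7°, δ = 15.3°, β = 13.8°: K_a = 0.3014.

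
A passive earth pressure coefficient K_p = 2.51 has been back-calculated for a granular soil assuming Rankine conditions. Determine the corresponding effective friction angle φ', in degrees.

25.5°

K_p = (1+sin φ)/(1−sin φ) ⇒ sin φ = (K_p − 1)/(K_p + 1) = 0.4302.
φ = arcsin(0.4302) = 25.48°.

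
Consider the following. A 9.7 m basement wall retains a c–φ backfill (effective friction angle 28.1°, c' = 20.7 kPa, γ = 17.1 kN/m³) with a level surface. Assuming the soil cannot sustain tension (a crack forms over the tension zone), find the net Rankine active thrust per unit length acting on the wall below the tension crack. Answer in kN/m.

98.6 kN/m

K_a = 0.3596; √K_a = 0.5997.
Tension-crack depth z_c = 2c/(γ√K_a) = 2×20.7/(17.1×0.5997) = 4.037 m.
σ_a at base = K_a γ H − 2c√K_a = 0.3596×17.1×9.7 − 2×20.7×0.5997 = 34.82 kPa.
P_a = ½ × 34.82 × (H − z_c) = 0.5×34.82×5.663 = 98.59 kN/m.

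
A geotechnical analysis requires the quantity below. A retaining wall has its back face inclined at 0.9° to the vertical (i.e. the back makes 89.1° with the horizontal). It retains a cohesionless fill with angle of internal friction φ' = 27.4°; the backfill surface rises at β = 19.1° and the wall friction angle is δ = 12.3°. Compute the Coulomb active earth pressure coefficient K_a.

0.475

K_a = sin²(α+φ) / [sin²α · sin(α−δ) · (1 + √{sin(φ+δ)sin(φ−β) / (sin(α−δ)sin(α+β))})²].
With α = 89.1°, φ = 27.4°, δ = 12.3°, β = 19.1°: K_a = 0.4753.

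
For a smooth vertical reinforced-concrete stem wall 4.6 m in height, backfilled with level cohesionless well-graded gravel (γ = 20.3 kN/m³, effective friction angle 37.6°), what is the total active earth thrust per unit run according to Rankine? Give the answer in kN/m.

K_a = tan²(45° − φ/2) = 0.2421.
P_a = ½ K_a γ H² = 0.5 × 0.2421 × 20.3 × 4.6² = 52.00 kN/m.

52.0 kN/m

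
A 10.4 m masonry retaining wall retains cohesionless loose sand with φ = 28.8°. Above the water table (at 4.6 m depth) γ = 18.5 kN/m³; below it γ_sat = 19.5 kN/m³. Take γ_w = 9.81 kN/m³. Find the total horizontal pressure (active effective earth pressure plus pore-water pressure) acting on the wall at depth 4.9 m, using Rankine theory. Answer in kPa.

33.7 kPa

K_a = (1 − sin φ)/(1 + sin φ) = 0.3498.
γ' = 19.5 − 9.81 = 9.690 kN/m³.
Effective vertical stress at 4.9 m: σ'_v = 18.5×4.6 + 9.690×0.300 = 88.01 kPa.
σ'_h = K_a σ'_v = 0.3498 × 88.01 = 30.78 kPa; u = γ_w × 0.300 = 2.943 kPa.
Total σ_h = 30.78 + 2.943 = 33.72 kPa.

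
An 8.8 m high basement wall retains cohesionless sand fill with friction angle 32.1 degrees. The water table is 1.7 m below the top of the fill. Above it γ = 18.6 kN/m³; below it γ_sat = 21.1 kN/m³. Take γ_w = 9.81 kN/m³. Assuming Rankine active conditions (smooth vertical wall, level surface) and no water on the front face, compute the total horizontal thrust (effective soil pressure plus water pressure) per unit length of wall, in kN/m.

K_a = tan²(45° − φ/2) = 0.3060.
γ' = 21.1 − 9.81 = 11.29 kN/m³. Depth below WT = 7.1 m.
σ'_h at WT = K_a γ d_w = 9.676 kPa; at base = 9.676 + K_a γ' × 7.1 = 34.20 kPa.
P₁ (0–1.7 m) = ½×9.676×1.7 = 8.224. P₂ (1.7–8.8 m) = ½(9.676+34.20)×7.1 = 155.8.
P_w = ½ γ_w h₂² = 0.5×9.81×7.1² = 247.3. Total = 8.224+155.8+247.3 = 411.3 kN/m.

411 kN/m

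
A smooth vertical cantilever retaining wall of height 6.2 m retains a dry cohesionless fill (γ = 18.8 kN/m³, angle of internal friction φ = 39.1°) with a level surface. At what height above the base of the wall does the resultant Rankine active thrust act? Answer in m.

K_a = 0.2265.
The pressure distribution is triangular, so the resultant acts at H/3 above the base = 6.2/3 = 2.067 m.

2.07 m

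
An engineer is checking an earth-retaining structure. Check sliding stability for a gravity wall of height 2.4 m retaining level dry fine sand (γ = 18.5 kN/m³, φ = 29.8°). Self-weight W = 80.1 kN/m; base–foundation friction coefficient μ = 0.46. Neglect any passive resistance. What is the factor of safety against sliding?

2.06

K_a = tan²(45° − 29.8°/2) = 0.3360.
P_a = ½K_aγH² = 0.5×0.3360×18.5×2.4² = 17.90 kN/m, acting at H/3 = 0.8000 m above the base.
FS_sliding = μW / P_a = 0.46×80.1 / 17.90 = 2.058.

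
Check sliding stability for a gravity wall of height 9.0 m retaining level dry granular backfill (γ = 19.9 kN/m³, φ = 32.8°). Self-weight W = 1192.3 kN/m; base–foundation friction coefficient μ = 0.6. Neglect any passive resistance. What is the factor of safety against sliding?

2.99

K_a = tan²(45° − 32.8°/2) = 0.2973.
P_a = ½K_aγH² = 0.5×0.2973×19.9×9.0² = 239.6 kN/m, acting at H/3 = 3.000 m above the base.
FS_sliding = μW / P_a = 0.6×1192.3 / 239.6 = 2.986.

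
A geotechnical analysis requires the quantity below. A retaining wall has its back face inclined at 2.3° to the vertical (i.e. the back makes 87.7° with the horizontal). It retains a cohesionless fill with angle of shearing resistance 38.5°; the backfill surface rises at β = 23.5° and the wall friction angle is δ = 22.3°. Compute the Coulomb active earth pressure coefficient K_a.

0.312

K_a = sin²(α+φ) / [sin²α · sin(α−δ) · (1 + √{sin(φ+δ)sin(φ−β) / (sin(α−δ)sin(α+β))})²].
With α = 87.7°, φ = 38.5°, δ = 22.3°, β = 23.5°: K_a = 0.3120.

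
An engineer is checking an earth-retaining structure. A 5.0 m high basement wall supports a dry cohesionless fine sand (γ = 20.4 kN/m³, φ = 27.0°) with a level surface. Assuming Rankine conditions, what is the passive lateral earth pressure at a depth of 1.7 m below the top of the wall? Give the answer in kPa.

K_p = (1 + sin φ)/(1 − sin φ) = 2.663.
σ_h = K_p γ z = 2.663 × 20.4 × 1.7 = 92.35 kPa.

92.4 kPa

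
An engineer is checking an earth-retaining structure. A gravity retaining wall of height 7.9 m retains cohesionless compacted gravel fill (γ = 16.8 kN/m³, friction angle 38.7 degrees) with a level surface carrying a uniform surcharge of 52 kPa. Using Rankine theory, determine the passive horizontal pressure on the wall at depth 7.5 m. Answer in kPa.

772 kPa

K_p = (1 + sin φ)/(1 − sin φ) = 4.337.
σ_v = γz + q = 16.8 × 7.5 + 52 = 178.0 kPa.
σ_h = K_p σ_v = 4.337 × 178.0 = 771.9 kPa.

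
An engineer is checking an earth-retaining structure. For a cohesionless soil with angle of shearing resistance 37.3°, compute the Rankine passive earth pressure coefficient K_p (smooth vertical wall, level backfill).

4.08

K_p = (1 + sin φ)/(1 − sin φ) = tan²(45° + 37.3°/2) = 4.076.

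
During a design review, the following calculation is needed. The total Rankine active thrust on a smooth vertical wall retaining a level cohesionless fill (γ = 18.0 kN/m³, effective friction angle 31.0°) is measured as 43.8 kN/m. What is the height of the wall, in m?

3.90 m

K_a = 0.3201. P_a = ½ K_a γ H² ⇒ H = √(2P_a/(K_a γ)).
H = √(2×43.8/(0.3201×18.0)) = 3.899 m.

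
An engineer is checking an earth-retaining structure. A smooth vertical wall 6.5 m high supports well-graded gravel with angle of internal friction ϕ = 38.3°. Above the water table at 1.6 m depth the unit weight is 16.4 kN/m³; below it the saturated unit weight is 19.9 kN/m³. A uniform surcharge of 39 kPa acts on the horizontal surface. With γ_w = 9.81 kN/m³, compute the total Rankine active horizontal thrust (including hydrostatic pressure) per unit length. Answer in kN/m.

K_a = tan²(45° − φ/2) = 0.2347.
γ' = 19.9 − 9.81 = 10.09 kN/m³. h₂ = H − d_w = 4.9 m.
σ'_h: at surface K_a·q = 9.155; at WT K_a(q+γd_w) = 15.31; at base K_a(q+γd_w+γ'h₂) = 26.92 kPa.
P₁ = ½(9.155+15.31)×1.6 = 19.58; P₂ = ½(15.31+26.92)×4.9 = 103.5; P_w = ½γ_w h₂² = 117.8.
Total = 19.58+103.5+117.8 = 240.8 kN/m.

241 kN/m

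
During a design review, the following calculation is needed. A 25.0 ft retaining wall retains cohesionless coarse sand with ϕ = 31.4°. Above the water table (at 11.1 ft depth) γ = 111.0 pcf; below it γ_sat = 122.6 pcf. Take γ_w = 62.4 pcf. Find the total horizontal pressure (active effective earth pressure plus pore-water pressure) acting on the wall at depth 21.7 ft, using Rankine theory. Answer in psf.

1250 psf

K_a = (1 − sin φ)/(1 + sin φ) = 0.3149.
γ' = 122.6 − 62.4 = 60.20 pcf.
Effective vertical stress at 21.7 ft: σ'_v = 111.0×11.1 + 60.20×10.6 = 1870 psf.
σ'_h = K_a σ'_v = 0.3149 × 1870 = 589.0 psf; u = γ_w × 10.6 = 661.4 psf.
Total σ_h = 589.0 + 661.4 = 1250 psf.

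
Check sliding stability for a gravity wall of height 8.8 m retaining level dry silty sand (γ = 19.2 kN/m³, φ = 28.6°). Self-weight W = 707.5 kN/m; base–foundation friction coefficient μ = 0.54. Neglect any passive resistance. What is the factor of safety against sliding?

K_a = tan²(45° − 28.6°/2) = 0.3525.
P_a = ½K_aγH² = 0.5×0.3525×19.2×8.8² = 262.1 kN/m, acting at H/3 = 2.933 m above the base.
FS_sliding = μW / P_a = 0.54×707.5 / 262.1 = 1.458.

1.46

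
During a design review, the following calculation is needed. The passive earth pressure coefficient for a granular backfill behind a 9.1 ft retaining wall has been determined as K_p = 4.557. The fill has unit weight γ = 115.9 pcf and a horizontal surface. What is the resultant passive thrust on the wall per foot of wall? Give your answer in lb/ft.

21900 lb/ft

P = ½ K_p γ H² = 0.5 × 4.557 × 115.9 × 9.1² = 21870 lb/ft.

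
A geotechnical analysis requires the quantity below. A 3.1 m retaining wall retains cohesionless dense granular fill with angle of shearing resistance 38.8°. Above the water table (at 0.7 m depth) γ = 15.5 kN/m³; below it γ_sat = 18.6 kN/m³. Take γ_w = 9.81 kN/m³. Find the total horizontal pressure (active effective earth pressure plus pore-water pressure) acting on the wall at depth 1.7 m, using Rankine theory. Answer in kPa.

14.3 kPa

K_a = (1 − sin φ)/(1 + sin φ) = 0.2296.
γ' = 18.6 − 9.81 = 8.790 kN/m³.
Effective vertical stress at 1.7 m: σ'_v = 15.5×0.7 + 8.790×1.00 = 19.64 kPa.
σ'_h = K_a σ'_v = 0.2296 × 19.64 = 4.508 kPa; u = γ_w × 1.00 = 9.810 kPa.
Total σ_h = 4.508 + 9.810 = 14.32 kPa.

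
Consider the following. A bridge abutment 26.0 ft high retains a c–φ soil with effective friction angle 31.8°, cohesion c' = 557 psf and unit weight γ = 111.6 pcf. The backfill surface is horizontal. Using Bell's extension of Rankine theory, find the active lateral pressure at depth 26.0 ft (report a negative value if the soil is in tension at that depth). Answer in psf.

279 psf

K_a = (1 − sin φ)/(1 + sin φ) = 0.3098.
σ_a = K_a γ z − 2c√K_a = 0.3098×111.6×26.0 − 2×557×0.5566 = 278.9 psf.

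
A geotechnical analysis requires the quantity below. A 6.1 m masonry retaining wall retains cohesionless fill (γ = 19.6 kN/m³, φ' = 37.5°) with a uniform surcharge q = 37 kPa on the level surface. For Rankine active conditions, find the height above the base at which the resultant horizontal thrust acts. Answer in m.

K_a = 0.2432.
Triangular part P₁ = ½K_aγH² = 88.68 at H/3 = 2.033 m; rectangular part P₂ = K_a q H = 54.89 at H/2 = 3.050 m.
ȳ = (P₁·2.033 + P₂·3.050)/(P₁+P₂) = 2.422 m.

2.42 m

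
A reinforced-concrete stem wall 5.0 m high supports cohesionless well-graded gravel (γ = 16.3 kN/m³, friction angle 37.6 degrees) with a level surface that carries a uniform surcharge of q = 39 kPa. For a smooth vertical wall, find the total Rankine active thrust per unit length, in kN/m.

96.5 kN/m

K_a = tan²(45° − φ/2) = 0.2421.
Soil triangle: ½ K_a γ H² = 0.5×0.2421×16.3×5.0² = 49.33 kN/m.
Surcharge rectangle: K_a q H = 0.2421×39×5.0 = 47.21 kN/m.
Total = 49.33 + 47.21 = 96.55 kN/m.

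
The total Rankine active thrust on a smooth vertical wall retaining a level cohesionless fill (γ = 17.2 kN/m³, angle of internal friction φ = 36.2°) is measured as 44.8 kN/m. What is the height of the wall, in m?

K_a = 0.2574. P_a = ½ K_a γ H² ⇒ H = √(2P_a/(K_a γ)).
H = √(2×44.8/(0.2574×17.2)) = 4.499 m.

4.50 m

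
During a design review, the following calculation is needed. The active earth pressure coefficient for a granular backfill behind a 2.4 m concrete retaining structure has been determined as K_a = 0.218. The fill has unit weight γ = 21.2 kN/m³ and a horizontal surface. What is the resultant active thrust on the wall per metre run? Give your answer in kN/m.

P = ½ K_a γ H² = 0.5 × 0.218 × 21.2 × 2.4² = 13.31 kN/m.

13.3 kN/m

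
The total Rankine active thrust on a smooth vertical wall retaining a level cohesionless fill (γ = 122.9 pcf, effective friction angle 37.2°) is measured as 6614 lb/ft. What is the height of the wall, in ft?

K_a = 0.2464. P_a = ½ K_a γ H² ⇒ H = √(2P_a/(K_a γ)).
H = √(2×6614/(0.2464×122.9)) = 20.90 ft.

20.9 ft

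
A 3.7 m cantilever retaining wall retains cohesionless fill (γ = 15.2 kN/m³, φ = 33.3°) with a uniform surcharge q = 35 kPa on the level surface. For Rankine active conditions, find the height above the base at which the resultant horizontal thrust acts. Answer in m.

1.58 m

K_a = 0.2911.
Triangular part P₁ = ½K_aγH² = 30.29 at H/3 = 1.233 m; rectangular part P₂ = K_a q H = 37.70 at H/2 = 1.850 m.
ȳ = (P₁·1.233 + P₂·1.850)/(P₁+P₂) = 1.575 m.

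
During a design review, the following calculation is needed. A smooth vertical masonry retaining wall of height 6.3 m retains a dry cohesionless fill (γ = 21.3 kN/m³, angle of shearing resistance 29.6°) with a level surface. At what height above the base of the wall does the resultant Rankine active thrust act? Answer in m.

2.10 m

K_a = 0.3387.
The pressure distribution is triangular, so the resultant acts at H/3 above the base = 6.3/3 = 2.100 m.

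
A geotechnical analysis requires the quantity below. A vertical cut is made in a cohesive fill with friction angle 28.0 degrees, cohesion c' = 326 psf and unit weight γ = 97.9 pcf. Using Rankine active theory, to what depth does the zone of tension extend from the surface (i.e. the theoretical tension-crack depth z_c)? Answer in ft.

11.1 ft

K_a = tan²(45° − 28.0°/2) = 0.3610; √K_a = 0.6009.
The active pressure is zero where K_a γ z = 2c√K_a, so z_c = 2c/(γ√K_a) = 2×326/(97.9×0.6009) = 11.08 ft.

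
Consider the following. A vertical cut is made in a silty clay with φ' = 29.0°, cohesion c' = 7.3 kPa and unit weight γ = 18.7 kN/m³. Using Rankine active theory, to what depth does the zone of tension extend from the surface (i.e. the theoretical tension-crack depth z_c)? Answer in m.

1.33 m

K_a = tan²(45° − 29.0°/2) = 0.3470; √K_a = 0.5890.
The active pressure is zero where K_a γ z = 2c√K_a, so z_c = 2c/(γ√K_a) = 2×7.3/(18.7×0.5890) = 1.325 m.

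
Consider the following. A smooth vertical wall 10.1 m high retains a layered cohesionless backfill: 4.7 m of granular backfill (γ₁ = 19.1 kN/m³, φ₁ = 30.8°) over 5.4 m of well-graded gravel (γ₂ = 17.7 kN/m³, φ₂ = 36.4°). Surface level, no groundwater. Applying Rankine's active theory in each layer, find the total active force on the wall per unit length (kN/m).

K_a1 = tan²(45°−30.8°/2) = 0.3227; K_a2 = tan²(45°−36.4°/2) = 0.2552.
Layer 1: σ at base = K_a1 γ₁ h₁ = 28.97 kPa; P₁ = ½×28.97×4.7 = 68.08.
Layer 2: σ_v at top = γ₁h₁ = 89.77; σ_h top = K_a2×89.77 = 22.91; σ_h base = K_a2×(89.77+17.7×5.4) = 47.29.
P₂ = ½(22.91+47.29)×5.4 = 189.5. Total P_a = 68.08+189.5 = 257.6 kN/m.

258 kN/m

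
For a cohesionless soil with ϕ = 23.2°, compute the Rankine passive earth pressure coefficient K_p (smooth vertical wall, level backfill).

2.30

K_p = (1 + sin φ)/(1 − sin φ) = tan²(45° + 23.2°/2) = 2.300.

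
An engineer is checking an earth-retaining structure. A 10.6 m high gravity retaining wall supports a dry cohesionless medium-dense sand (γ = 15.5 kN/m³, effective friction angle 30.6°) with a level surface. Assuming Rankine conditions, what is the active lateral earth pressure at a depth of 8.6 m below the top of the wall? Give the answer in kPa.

K_a = (1 − sin φ)/(1 + sin φ) = 0.3253.
σ_h = K_a γ z = 0.3253 × 15.5 × 8.6 = 43.37 kPa.

43.4 kPa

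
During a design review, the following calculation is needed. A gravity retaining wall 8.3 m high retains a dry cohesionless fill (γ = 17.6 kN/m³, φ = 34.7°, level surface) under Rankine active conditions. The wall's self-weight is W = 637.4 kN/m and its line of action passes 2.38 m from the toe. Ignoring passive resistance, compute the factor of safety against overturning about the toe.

K_a = tan²(45° − 34.7°/2) = 0.2745.
P_a = ½K_aγH² = 0.5×0.2745×17.6×8.3² = 166.4 kN/m, acting at H/3 = 2.767 m above the base.
Overturning moment M_o = P_a × H/3 = 166.4 × 2.767 = 460.4.
Resisting moment M_r = W × 2.38 = 637.4 × 2.38 = 1517.
FS_overturning = M_r/M_o = 1517/460.4 = 3.295.

3.30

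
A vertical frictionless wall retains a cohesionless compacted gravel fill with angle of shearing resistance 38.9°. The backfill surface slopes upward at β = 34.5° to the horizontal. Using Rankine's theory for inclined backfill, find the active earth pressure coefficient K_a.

K_a = cos β · (cos β − √(cos²β − cos²φ)) / (cos β + √(cos²β − cos²φ)).
cos β = 0.8241, cos φ = 0.7782, √(cos²β − cos²φ) = 0.2711.
K_a = 0.8241 × (0.8241 − 0.2711)/(0.8241 + 0.2711) = 0.4161.

0.416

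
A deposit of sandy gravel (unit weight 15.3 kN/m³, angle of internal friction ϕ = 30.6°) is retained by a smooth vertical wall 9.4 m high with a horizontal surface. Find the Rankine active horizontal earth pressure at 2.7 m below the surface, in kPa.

13.4 kPa

K_a = (1 − sin φ)/(1 + sin φ) = 0.3253.
σ_h = K_a γ z = 0.3253 × 15.3 × 2.7 = 13.44 kPa.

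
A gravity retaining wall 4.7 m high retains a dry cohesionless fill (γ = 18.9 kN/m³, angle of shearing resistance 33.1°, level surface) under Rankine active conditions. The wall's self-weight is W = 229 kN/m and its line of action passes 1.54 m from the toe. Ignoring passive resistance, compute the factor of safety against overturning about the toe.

K_a = tan²(45° − 33.1°/2) = 0.2936.
P_a = ½K_aγH² = 0.5×0.2936×18.9×4.7² = 61.28 kN/m, acting at H/3 = 1.567 m above the base.
Overturning moment M_o = P_a × H/3 = 61.28 × 1.567 = 96.01.
Resisting moment M_r = W × 1.54 = 229 × 1.54 = 352.7.
FS_overturning = M_r/M_o = 352.7/96.01 = 3.673.

3.67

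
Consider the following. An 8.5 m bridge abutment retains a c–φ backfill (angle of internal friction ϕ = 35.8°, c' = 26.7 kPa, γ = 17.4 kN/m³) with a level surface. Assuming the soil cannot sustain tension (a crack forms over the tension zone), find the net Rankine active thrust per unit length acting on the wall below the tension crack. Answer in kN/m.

K_a = 0.2619; √K_a = 0.5117.
Tension-crack depth z_c = 2c/(γ√K_a) = 2×26.7/(17.4×0.5117) = 5.997 m.
σ_a at base = K_a γ H − 2c√K_a = 0.2619×17.4×8.5 − 2×26.7×0.5117 = 11.40 kPa.
P_a = ½ × 11.40 × (H − z_c) = 0.5×11.40×2.503 = 14.27 kN/m.

14.3 kN/m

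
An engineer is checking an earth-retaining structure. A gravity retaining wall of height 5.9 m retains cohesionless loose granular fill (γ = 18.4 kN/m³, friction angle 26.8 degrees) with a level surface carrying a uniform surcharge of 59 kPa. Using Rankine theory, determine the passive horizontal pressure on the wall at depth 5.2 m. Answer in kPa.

K_p = (1 + sin φ)/(1 − sin φ) = 2.642.
σ_v = γz + q = 18.4 × 5.2 + 59 = 154.7 kPa.
σ_h = K_p σ_v = 2.642 × 154.7 = 408.7 kPa.

409 kPa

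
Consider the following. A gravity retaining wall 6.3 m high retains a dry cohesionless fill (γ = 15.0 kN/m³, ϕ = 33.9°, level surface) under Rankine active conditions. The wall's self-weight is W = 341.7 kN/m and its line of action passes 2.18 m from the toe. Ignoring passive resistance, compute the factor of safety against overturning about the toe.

4.20

K_a = tan²(45° − 33.9°/2) = 0.2839.
P_a = ½K_aγH² = 0.5×0.2839×15.0×6.3² = 84.51 kN/m, acting at H/3 = 2.100 m above the base.
Overturning moment M_o = P_a × H/3 = 84.51 × 2.100 = 177.5.
Resisting moment M_r = W × 2.18 = 341.7 × 2.18 = 744.9.
FS_overturning = M_r/M_o = 744.9/177.5 = 4.197.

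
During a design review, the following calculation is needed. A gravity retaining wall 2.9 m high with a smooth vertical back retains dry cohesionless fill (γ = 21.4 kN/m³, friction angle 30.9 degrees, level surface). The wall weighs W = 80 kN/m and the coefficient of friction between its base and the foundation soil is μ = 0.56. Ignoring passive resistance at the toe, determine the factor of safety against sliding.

1.55

K_a = tan²(45° − 30.9°/2) = 0.3214.
P_a = ½K_aγH² = 0.5×0.3214×21.4×2.9² = 28.92 kN/m, acting at H/3 = 0.9667 m above the base.
FS_sliding = μW / P_a = 0.56×80 / 28.92 = 1.549.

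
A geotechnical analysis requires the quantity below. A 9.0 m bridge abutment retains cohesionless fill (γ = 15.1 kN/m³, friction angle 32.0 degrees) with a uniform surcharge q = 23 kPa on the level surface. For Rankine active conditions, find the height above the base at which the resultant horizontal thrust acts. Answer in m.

K_a = 0.3073.
Triangular part P₁ = ½K_aγH² = 187.9 at H/3 = 3.000 m; rectangular part P₂ = K_a q H = 63.60 at H/2 = 4.500 m.
ȳ = (P₁·3.000 + P₂·4.500)/(P₁+P₂) = 3.379 m.

3.38 m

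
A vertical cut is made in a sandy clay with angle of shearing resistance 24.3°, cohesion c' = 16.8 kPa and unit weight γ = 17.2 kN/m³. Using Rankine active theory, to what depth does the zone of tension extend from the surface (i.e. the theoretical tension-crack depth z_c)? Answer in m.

3.03 m

K_a = tan²(45° − 24.3°/2) = 0.4169; √K_a = 0.6457.
The active pressure is zero where K_a γ z = 2c√K_a, so z_c = 2c/(γ√K_a) = 2×16.8/(17.2×0.6457) = 3.025 m.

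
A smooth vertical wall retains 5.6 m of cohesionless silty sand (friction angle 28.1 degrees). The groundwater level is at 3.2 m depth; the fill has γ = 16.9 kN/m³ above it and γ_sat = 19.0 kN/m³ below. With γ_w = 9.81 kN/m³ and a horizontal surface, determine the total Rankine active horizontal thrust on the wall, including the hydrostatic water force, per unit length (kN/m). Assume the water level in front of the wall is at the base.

116 kN/m

K_a = tan²(45° − φ/2) = 0.3596.
γ' = 19.0 − 9.81 = 9.190 kN/m³. Depth below WT = 2.4 m.
σ'_h at WT = K_a γ d_w = 19.45 kPa; at base = 19.45 + K_a γ' × 2.4 = 27.38 kPa.
P₁ (0–3.2 m) = ½×19.45×3.2 = 31.12. P₂ (3.2–5.6 m) = ½(19.45+27.38)×2.4 = 56.19.
P_w = ½ γ_w h₂² = 0.5×9.81×2.4² = 28.25. Total = 31.12+56.19+28.25 = 115.6 kN/m.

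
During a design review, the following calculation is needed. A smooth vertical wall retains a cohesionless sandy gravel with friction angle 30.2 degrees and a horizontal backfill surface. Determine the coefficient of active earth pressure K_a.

0.331

K_a = (1 − sin φ)/(1 + sin φ) = (1 − sin 30.2°)/(1 + sin 30.2°) = 0.3307.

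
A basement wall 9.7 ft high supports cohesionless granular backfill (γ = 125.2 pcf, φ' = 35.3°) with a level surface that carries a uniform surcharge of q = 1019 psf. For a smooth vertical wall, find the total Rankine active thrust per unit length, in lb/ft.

K_a = tan²(45° − φ/2) = 0.2675.
Soil triangle: ½ K_a γ H² = 0.5×0.2675×125.2×9.7² = 1576 lb/ft.
Surcharge rectangle: K_a q H = 0.2675×1019×9.7 = 2644 lb/ft.
Total = 1576 + 2644 = 4220 lb/ft.

4220 lb/ft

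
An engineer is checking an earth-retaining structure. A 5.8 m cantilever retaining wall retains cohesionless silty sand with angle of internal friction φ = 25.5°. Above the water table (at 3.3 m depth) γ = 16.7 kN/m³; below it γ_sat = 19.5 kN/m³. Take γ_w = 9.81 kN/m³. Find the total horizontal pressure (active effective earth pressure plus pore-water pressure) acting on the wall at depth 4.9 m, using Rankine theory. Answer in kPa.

K_a = (1 − sin φ)/(1 + sin φ) = 0.3981.
γ' = 19.5 − 9.81 = 9.690 kN/m³.
Effective vertical stress at 4.9 m: σ'_v = 16.7×3.3 + 9.690×1.60 = 70.61 kPa.
σ'_h = K_a σ'_v = 0.3981 × 70.61 = 28.11 kPa; u = γ_w × 1.60 = 15.70 kPa.
Total σ_h = 28.11 + 15.70 = 43.81 kPa.

43.8 kPa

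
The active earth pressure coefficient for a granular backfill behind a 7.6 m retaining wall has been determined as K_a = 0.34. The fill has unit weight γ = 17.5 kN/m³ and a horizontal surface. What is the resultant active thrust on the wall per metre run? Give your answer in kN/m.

P = ½ K_a γ H² = 0.5 × 0.34 × 17.5 × 7.6² = 171.8 kN/m.

172 kN/m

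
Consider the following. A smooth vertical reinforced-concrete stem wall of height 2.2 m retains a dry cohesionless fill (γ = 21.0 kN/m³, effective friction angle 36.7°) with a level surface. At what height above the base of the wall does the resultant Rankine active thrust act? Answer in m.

0.733 m

K_a = 0.2519.
The pressure distribution is triangular, so the resultant acts at H/3 above the base = 2.2/3 = 0.7333 m.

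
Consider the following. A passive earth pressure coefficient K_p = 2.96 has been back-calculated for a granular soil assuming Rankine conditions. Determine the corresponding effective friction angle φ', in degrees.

29.7°

K_p = (1+sin φ)/(1−sin φ) ⇒ sin φ = (K_p − 1)/(K_p + 1) = 0.4949.
φ = arcsin(0.4949) = 29.67°.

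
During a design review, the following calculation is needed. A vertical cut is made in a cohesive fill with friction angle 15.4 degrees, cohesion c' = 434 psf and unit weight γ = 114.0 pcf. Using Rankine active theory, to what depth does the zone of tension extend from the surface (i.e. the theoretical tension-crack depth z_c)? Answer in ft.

9.99 ft

K_a = tan²(45° − 15.4°/2) = 0.5803; √K_a = 0.7618.
The active pressure is zero where K_a γ z = 2c√K_a, so z_c = 2c/(γ√K_a) = 2×434/(114.0×0.7618) = 9.995 ft.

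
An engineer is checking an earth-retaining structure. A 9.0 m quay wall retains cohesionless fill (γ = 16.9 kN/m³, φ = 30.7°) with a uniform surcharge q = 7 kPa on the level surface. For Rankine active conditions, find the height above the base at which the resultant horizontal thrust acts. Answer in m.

3.13 m

K_a = 0.3240.
Triangular part P₁ = ½K_aγH² = 221.8 at H/3 = 3.000 m; rectangular part P₂ = K_a q H = 20.41 at H/2 = 4.500 m.
ȳ = (P₁·3.000 + P₂·4.500)/(P₁+P₂) = 3.126 m.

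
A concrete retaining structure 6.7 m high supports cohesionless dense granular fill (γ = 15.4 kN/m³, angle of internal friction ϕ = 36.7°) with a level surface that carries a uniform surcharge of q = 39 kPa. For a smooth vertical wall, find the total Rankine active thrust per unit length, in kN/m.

K_a = tan²(45° − φ/2) = 0.2519.
Soil triangle: ½ K_a γ H² = 0.5×0.2519×15.4×6.7² = 87.06 kN/m.
Surcharge rectangle: K_a q H = 0.2519×39×6.7 = 65.81 kN/m.
Total = 87.06 + 65.81 = 152.9 kN/m.

153 kN/m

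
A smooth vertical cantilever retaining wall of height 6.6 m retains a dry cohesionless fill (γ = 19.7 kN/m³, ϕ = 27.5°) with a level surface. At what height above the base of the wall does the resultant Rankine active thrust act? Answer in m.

2.20 m

K_a = 0.3682.
The pressure distribution is triangular, so the resultant acts at H/3 above the base = 6.6/3 = 2.200 m.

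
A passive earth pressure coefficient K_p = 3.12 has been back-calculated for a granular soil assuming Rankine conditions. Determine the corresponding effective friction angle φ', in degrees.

31.0°

K_p = (1+sin φ)/(1−sin φ) ⇒ sin φ = (K_p − 1)/(K_p + 1) = 0.5146.
φ = arcsin(0.5146) = 30.97°.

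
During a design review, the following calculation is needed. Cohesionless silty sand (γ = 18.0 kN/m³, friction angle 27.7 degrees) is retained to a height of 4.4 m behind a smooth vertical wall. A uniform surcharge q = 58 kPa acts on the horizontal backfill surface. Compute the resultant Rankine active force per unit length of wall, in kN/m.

157 kN/m

K_a = tan²(45° − φ/2) = 0.3653.
Soil triangle: ½ K_a γ H² = 0.5×0.3653×18.0×4.4² = 63.66 kN/m.
Surcharge rectangle: K_a q H = 0.3653×58×4.4 = 93.23 kN/m.
Total = 63.66 + 93.23 = 156.9 kN/m.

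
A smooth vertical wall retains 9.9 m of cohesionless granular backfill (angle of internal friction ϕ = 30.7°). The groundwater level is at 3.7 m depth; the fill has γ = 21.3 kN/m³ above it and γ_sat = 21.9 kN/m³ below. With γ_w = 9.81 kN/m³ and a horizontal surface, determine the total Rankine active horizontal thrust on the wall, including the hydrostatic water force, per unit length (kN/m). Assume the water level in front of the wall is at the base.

K_a = tan²(45° − φ/2) = 0.3240.
γ' = 21.9 − 9.81 = 12.09 kN/m³. Depth below WT = 6.2 m.
σ'_h at WT = K_a γ d_w = 25.54 kPa; at base = 25.54 + K_a γ' × 6.2 = 49.83 kPa.
P₁ (0–3.7 m) = ½×25.54×3.7 = 47.24. P₂ (3.7–9.9 m) = ½(25.54+49.83)×6.2 = 233.6.
P_w = ½ γ_w h₂² = 0.5×9.81×6.2² = 188.5. Total = 47.24+233.6+188.5 = 469.4 kN/m.

469 kN/m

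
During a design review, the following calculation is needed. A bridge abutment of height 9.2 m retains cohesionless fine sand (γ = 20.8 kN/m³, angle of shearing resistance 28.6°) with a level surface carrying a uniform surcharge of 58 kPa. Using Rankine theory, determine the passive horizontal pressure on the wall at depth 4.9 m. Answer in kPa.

K_p = (1 + sin φ)/(1 − sin φ) = 2.837.
σ_v = γz + q = 20.8 × 4.9 + 58 = 159.9 kPa.
σ_h = K_p σ_v = 2.837 × 159.9 = 453.6 kPa.

454 kPa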